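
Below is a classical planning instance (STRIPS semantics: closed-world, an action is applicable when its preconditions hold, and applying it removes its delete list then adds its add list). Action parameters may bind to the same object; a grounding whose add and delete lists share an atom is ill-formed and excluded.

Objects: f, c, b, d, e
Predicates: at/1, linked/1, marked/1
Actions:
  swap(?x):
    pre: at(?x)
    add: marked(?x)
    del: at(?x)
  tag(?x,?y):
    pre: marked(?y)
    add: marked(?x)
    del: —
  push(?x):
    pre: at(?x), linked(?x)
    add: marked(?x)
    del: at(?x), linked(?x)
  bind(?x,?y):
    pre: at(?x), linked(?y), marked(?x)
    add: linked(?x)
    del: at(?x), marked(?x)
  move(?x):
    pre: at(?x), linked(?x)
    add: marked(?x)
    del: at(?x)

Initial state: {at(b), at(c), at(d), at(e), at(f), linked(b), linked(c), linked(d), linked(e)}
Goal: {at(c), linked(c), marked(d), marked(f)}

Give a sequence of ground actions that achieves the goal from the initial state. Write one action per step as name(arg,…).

1. swap(f)  →  {at(b), at(c), at(d), at(e), linked(b), linked(c), linked(d), linked(e), marked(f)}
2. swap(d)  →  {at(b), at(c), at(e), linked(b), linked(c), linked(d), linked(e), marked(d), marked(f)}

swap(f); swap(d)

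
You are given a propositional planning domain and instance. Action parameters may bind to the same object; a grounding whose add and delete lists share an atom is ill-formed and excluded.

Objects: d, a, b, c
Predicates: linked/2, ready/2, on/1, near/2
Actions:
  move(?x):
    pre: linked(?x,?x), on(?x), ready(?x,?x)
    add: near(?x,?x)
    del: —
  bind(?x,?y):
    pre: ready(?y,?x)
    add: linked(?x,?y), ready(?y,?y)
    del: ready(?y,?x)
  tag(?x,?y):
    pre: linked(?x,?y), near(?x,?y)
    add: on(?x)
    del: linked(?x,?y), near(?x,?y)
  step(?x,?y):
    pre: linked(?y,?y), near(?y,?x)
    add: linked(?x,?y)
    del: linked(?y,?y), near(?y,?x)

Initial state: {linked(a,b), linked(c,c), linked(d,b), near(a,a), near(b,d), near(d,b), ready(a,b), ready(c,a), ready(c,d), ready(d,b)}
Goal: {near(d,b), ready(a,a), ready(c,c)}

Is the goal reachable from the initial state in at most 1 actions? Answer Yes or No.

No

1. bind(d,c)  →  {linked(a,b), linked(c,c), linked(d,b), linked(d,c), near(a,a), near(b,d), near(d,b), ready(a,b), ready(c,a), ready(c,c), ready(d,b)}
2. bind(b,a)  →  {linked(a,b), linked(b,a), linked(c,c), linked(d,b), linked(d,c), near(a,a), near(b,d), near(d,b), ready(a,a), ready(c,a), ready(c,c), ready(d,b)}
optimal plan length = 2; 2 > 1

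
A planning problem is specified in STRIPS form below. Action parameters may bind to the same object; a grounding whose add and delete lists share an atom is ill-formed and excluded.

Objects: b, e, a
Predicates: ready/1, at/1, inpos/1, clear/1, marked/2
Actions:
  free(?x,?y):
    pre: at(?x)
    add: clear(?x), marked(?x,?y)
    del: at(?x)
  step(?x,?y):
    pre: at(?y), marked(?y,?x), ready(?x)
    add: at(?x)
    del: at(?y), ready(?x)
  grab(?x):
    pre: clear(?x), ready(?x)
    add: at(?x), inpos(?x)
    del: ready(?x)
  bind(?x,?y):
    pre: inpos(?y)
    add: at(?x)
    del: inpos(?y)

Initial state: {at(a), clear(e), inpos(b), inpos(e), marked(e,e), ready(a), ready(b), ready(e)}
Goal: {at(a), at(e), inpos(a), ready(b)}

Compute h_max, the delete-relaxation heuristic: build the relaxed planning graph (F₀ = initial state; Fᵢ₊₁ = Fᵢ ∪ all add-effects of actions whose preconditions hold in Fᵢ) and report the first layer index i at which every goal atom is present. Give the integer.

F0 = init (8 atoms)
F1 = F0 ∪ {at(b), at(e), clear(a), marked(a,a), marked(a,b), marked(a,e)}  (14 atoms)
F2 = F1 ∪ {clear(b), inpos(a), marked(b,a), marked(b,b), marked(b,e), marked(e,a), marked(e,b)}  (21 atoms)
goal ⊆ F2  ⇒  h_max = 2

2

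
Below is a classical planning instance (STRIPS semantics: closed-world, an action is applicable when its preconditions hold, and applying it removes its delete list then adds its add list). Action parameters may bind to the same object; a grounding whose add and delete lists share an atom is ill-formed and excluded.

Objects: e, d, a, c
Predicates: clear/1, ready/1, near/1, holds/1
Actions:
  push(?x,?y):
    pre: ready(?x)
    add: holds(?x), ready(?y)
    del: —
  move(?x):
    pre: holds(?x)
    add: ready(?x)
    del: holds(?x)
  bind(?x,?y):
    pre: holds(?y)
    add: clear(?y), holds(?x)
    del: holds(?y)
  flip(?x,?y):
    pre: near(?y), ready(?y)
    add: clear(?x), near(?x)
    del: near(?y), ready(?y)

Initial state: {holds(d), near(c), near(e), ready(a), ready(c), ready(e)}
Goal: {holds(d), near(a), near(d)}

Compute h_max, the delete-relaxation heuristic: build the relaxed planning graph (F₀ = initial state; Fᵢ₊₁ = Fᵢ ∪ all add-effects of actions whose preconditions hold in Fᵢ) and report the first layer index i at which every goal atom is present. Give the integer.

F0 = init (6 atoms)
F1 = F0 ∪ {clear(a), clear(c), clear(d), clear(e), holds(a), holds(c), holds(e), near(a), near(d), ready(d)}  (16 atoms)
goal ⊆ F1  ⇒  h_max = 1

1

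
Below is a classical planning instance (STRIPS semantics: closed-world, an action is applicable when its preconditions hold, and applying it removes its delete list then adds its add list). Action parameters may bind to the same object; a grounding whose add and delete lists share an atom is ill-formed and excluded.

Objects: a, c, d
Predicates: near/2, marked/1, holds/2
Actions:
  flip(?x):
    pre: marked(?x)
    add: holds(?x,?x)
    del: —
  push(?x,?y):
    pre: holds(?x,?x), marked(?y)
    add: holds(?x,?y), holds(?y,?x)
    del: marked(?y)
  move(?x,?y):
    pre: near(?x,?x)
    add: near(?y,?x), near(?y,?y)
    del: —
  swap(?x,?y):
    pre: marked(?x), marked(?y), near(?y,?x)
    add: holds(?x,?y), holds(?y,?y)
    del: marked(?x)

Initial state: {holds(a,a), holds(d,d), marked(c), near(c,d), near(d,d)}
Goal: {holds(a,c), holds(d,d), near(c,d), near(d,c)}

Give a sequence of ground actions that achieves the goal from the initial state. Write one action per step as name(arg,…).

1. push(a,c)  →  {holds(a,a), holds(a,c), holds(c,a), holds(d,d), near(c,d), near(d,d)}
2. move(d,c)  →  {holds(a,a), holds(a,c), holds(c,a), holds(d,d), near(c,c), near(c,d), near(d,d)}
3. move(c,d)  →  {holds(a,a), holds(a,c), holds(c,a), holds(d,d), near(c,c), near(c,d), near(d,c), near(d,d)}

push(a,c); move(d,c); move(c,d)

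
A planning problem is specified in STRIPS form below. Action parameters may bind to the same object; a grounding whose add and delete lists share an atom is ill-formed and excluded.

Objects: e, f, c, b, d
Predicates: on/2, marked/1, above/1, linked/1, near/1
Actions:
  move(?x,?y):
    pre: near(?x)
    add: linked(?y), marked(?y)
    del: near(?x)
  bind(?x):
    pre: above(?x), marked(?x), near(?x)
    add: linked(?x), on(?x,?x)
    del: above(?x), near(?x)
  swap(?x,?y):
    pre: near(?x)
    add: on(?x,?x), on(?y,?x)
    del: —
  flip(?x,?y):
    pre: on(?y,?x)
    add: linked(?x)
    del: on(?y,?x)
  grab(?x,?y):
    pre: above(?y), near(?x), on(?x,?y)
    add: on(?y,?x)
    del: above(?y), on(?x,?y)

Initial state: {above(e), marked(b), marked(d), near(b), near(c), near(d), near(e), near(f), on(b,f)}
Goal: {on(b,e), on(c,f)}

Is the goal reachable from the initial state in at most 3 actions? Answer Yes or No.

1. swap(e,b)  →  {above(e), marked(b), marked(d), near(b), near(c), near(d), near(e), near(f), on(b,e), on(b,f), on(e,e)}
2. swap(f,c)  →  {above(e), marked(b), marked(d), near(b), near(c), near(d), near(e), near(f), on(b,e), on(b,f), on(c,f), on(e,e), on(f,f)}
optimal plan length = 2; 2 ≤ 3

Yes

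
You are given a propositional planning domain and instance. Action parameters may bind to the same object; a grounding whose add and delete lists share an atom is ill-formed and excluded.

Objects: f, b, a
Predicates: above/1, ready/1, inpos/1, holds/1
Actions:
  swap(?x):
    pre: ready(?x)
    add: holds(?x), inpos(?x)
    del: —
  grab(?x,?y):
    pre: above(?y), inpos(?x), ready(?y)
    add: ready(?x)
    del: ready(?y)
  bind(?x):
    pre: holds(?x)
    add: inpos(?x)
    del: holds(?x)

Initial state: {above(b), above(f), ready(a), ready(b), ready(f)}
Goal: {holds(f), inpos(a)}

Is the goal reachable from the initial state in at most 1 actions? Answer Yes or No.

1. swap(f)  →  {above(b), above(f), holds(f), inpos(f), ready(a), ready(b), ready(f)}
2. swap(a)  →  {above(b), above(f), holds(a), holds(f), inpos(a), inpos(f), ready(a), ready(b), ready(f)}
optimal plan length = 2; 2 > 1

No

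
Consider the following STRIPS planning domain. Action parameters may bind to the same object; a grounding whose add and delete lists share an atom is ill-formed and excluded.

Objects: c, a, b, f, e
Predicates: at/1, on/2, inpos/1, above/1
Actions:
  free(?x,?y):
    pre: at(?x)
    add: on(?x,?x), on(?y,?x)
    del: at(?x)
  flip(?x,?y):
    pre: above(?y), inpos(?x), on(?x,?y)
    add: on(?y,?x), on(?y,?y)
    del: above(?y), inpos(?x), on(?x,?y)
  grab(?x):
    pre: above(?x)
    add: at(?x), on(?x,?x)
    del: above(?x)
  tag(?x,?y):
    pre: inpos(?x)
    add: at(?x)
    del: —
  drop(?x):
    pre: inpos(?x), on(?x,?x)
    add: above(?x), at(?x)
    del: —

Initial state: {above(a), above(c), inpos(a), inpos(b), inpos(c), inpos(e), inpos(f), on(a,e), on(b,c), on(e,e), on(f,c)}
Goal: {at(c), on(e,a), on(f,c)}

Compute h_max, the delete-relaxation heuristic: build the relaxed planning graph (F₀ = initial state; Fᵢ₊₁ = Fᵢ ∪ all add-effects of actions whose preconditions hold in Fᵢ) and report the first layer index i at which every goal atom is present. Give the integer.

2

F0 = init (11 atoms)
F1 = F0 ∪ {above(e), at(a), at(b), at(c), at(e), at(f), on(a,a), on(c,b), on(c,c), on(c,f)}  (21 atoms)
F2 = F1 ∪ {on(a,b), on(a,c), on(a,f), on(b,a), on(b,b), on(b,e), on(b,f), on(c,a), on(c,e), on(e,a), on(e,b), on(e,c), on(e,f), on(f,a), on(f,b), on(f,e), on(f,f)}  (38 atoms)
goal ⊆ F2  ⇒  h_max = 2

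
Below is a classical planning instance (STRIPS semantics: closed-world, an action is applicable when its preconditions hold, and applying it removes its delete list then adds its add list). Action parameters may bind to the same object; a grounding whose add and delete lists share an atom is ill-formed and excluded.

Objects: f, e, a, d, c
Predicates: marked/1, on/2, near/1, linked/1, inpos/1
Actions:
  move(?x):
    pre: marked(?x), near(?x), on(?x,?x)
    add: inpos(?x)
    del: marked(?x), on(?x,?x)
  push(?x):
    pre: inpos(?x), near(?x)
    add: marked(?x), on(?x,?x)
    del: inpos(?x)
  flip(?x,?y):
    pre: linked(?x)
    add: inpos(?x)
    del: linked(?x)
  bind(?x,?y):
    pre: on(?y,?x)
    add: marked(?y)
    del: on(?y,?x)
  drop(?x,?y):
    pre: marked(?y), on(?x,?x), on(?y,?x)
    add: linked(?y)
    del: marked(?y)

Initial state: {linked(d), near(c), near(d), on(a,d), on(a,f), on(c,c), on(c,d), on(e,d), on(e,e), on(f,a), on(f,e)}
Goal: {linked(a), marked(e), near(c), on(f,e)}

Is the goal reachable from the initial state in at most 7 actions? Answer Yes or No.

1. flip(d,f)  →  {inpos(d), near(c), near(d), on(a,d), on(a,f), on(c,c), on(c,d), on(e,d), on(e,e), on(f,a), on(f,e)}
2. push(d)  →  {marked(d), near(c), near(d), on(a,d), on(a,f), on(c,c), on(c,d), on(d,d), on(e,d), on(e,e), on(f,a), on(f,e)}
3. bind(f,a)  →  {marked(a), marked(d), near(c), near(d), on(a,d), on(c,c), on(c,d), on(d,d), on(e,d), on(e,e), on(f,a), on(f,e)}
4. bind(e,e)  →  {marked(a), marked(d), marked(e), near(c), near(d), on(a,d), on(c,c), on(c,d), on(d,d), on(e,d), on(f,a), on(f,e)}
5. drop(d,a)  →  {linked(a), marked(d), marked(e), near(c), near(d), on(a,d), on(c,c), on(c,d), on(d,d), on(e,d), on(f,a), on(f,e)}
optimal plan length = 5; 5 ≤ 7

Yes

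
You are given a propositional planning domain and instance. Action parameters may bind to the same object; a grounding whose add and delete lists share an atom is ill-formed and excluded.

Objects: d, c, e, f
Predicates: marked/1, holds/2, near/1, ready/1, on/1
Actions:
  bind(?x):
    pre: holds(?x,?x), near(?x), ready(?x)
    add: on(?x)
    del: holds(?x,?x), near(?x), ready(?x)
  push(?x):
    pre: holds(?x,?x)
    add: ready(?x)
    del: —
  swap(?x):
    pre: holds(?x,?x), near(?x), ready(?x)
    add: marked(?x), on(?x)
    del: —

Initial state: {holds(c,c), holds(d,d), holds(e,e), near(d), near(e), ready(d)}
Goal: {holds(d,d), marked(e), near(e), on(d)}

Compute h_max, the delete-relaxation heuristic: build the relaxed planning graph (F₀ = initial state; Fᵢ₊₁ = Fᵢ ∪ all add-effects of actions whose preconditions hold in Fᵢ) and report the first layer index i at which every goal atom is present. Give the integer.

2

F0 = init (6 atoms)
F1 = F0 ∪ {marked(d), on(d), ready(c), ready(e)}  (10 atoms)
F2 = F1 ∪ {marked(e), on(e)}  (12 atoms)
goal ⊆ F2  ⇒  h_max = 2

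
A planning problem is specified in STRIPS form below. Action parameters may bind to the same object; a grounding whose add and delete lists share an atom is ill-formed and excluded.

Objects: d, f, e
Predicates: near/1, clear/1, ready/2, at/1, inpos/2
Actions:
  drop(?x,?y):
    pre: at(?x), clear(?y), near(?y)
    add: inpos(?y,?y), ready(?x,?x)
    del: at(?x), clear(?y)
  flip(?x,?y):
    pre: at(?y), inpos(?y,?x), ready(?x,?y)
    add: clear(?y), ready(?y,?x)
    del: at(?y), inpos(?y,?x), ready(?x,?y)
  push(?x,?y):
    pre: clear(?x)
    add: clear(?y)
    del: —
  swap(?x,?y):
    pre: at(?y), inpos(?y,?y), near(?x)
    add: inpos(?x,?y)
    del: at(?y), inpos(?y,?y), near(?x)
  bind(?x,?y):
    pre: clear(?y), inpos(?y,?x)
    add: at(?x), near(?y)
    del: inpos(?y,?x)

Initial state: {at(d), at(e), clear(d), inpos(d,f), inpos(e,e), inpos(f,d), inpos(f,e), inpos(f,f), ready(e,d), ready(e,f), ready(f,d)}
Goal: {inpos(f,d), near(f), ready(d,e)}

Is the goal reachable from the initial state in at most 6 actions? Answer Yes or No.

1. push(d,f)  →  {at(d), at(e), clear(d), clear(f), inpos(d,f), inpos(e,e), inpos(f,d), inpos(f,e), inpos(f,f), ready(e,d), ready(e,f), ready(f,d)}
2. bind(f,d)  →  {at(d), at(e), at(f), clear(d), clear(f), inpos(e,e), inpos(f,d), inpos(f,e), inpos(f,f), near(d), ready(e,d), ready(e,f), ready(f,d)}
3. swap(d,e)  →  {at(d), at(f), clear(d), clear(f), inpos(d,e), inpos(f,d), inpos(f,e), inpos(f,f), ready(e,d), ready(e,f), ready(f,d)}
4. flip(e,d)  →  {at(f), clear(d), clear(f), inpos(f,d), inpos(f,e), inpos(f,f), ready(d,e), ready(e,f), ready(f,d)}
5. bind(f,f)  →  {at(f), clear(d), clear(f), inpos(f,d), inpos(f,e), near(f), ready(d,e), ready(e,f), ready(f,d)}
optimal plan length = 5; 5 ≤ 6

Yes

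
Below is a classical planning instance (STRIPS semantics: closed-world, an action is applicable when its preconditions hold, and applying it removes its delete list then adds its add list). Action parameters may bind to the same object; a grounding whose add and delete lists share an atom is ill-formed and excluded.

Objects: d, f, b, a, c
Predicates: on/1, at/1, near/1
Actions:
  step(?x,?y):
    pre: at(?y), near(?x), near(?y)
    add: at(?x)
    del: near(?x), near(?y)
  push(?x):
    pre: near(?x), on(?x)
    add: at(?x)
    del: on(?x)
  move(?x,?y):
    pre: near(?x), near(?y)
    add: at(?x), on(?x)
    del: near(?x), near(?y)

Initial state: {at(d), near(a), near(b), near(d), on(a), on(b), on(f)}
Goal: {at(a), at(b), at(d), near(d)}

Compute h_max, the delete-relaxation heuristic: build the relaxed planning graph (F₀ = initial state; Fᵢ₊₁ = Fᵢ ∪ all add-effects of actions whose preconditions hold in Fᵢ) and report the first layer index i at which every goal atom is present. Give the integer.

F0 = init (7 atoms)
F1 = F0 ∪ {at(a), at(b), on(d)}  (10 atoms)
goal ⊆ F1  ⇒  h_max = 1

1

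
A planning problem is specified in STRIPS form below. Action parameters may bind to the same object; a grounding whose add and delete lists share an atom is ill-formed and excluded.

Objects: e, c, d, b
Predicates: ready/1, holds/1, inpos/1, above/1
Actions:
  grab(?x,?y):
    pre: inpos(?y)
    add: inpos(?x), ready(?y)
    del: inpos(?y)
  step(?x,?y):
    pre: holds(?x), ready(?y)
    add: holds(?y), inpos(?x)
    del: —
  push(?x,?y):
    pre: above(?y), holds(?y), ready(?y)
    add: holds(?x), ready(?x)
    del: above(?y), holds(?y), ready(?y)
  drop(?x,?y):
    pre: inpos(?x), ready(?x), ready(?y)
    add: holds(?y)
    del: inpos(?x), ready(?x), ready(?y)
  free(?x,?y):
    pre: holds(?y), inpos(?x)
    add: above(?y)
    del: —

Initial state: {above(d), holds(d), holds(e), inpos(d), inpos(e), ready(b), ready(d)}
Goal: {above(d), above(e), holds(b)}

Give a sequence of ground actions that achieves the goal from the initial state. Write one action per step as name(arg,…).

1. step(e,b)  →  {above(d), holds(b), holds(d), holds(e), inpos(d), inpos(e), ready(b), ready(d)}
2. free(e,e)  →  {above(d), above(e), holds(b), holds(d), holds(e), inpos(d), inpos(e), ready(b), ready(d)}

step(e,b); free(e,e)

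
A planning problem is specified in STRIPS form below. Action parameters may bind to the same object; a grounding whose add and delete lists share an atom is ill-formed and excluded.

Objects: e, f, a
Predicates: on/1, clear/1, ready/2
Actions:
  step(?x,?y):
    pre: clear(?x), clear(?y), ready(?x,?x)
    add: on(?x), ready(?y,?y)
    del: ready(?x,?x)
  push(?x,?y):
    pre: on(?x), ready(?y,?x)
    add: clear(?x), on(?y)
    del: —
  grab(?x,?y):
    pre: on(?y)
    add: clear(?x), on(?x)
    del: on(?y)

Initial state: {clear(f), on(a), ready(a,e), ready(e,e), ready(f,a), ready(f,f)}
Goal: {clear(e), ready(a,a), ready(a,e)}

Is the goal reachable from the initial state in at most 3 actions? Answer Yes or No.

Yes

1. push(a,f)  →  {clear(a), clear(f), on(a), on(f), ready(a,e), ready(e,e), ready(f,a), ready(f,f)}
2. step(f,a)  →  {clear(a), clear(f), on(a), on(f), ready(a,a), ready(a,e), ready(e,e), ready(f,a)}
3. grab(e,f)  →  {clear(a), clear(e), clear(f), on(a), on(e), ready(a,a), ready(a,e), ready(e,e), ready(f,a)}
optimal plan length = 3; 3 ≤ 3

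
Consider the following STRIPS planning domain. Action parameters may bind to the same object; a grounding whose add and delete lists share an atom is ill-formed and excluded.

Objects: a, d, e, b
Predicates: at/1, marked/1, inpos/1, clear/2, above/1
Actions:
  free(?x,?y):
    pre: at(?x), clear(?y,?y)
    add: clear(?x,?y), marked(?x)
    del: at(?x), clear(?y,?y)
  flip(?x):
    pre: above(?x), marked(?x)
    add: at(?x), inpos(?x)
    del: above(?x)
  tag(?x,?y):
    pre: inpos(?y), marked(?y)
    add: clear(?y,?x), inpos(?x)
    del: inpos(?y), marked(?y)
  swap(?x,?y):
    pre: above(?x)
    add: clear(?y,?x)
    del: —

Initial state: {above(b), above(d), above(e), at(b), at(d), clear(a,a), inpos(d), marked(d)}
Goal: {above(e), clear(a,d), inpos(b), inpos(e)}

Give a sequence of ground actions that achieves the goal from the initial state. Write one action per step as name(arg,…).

1. free(b,a)  →  {above(b), above(d), above(e), at(d), clear(b,a), inpos(d), marked(b), marked(d)}
2. flip(b)  →  {above(d), above(e), at(b), at(d), clear(b,a), inpos(b), inpos(d), marked(b), marked(d)}
3. tag(e,d)  →  {above(d), above(e), at(b), at(d), clear(b,a), clear(d,e), inpos(b), inpos(e), marked(b)}
4. swap(d,a)  →  {above(d), above(e), at(b), at(d), clear(a,d), clear(b,a), clear(d,e), inpos(b), inpos(e), marked(b)}

free(b,a); flip(b); tag(e,d); swap(d,a)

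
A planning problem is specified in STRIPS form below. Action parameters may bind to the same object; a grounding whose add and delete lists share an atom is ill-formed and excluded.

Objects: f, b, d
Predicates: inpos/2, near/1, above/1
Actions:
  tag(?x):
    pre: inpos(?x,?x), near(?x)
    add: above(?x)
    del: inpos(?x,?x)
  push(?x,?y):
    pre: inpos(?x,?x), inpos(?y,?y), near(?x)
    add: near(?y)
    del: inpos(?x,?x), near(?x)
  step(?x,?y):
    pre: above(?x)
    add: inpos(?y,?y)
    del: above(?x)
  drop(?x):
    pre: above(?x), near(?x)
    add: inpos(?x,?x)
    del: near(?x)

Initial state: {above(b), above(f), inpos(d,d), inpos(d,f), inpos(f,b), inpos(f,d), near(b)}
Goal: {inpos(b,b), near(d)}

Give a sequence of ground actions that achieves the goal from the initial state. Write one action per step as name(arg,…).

step(f,b); push(b,d); step(b,b)

1. step(f,b)  →  {above(b), inpos(b,b), inpos(d,d), inpos(d,f), inpos(f,b), inpos(f,d), near(b)}
2. push(b,d)  →  {above(b), inpos(d,d), inpos(d,f), inpos(f,b), inpos(f,d), near(d)}
3. step(b,b)  →  {inpos(b,b), inpos(d,d), inpos(d,f), inpos(f,b), inpos(f,d), near(d)}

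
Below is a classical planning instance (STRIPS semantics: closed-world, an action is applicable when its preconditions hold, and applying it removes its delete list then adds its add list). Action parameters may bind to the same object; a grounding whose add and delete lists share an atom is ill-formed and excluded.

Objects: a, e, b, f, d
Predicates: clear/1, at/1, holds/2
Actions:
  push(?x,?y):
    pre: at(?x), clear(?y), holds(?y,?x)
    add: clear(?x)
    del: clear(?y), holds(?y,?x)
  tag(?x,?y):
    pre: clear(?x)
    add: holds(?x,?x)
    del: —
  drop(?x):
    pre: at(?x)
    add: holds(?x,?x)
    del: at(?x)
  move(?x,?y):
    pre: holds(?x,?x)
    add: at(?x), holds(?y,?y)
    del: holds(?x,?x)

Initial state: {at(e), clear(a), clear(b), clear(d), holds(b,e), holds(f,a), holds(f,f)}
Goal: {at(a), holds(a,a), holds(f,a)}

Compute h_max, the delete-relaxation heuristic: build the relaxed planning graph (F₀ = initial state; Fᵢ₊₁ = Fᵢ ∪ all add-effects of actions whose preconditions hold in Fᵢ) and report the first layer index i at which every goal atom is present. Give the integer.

2

F0 = init (7 atoms)
F1 = F0 ∪ {at(f), clear(e), holds(a,a), holds(b,b), holds(d,d), holds(e,e)}  (13 atoms)
F2 = F1 ∪ {at(a), at(b), at(d)}  (16 atoms)
goal ⊆ F2  ⇒  h_max = 2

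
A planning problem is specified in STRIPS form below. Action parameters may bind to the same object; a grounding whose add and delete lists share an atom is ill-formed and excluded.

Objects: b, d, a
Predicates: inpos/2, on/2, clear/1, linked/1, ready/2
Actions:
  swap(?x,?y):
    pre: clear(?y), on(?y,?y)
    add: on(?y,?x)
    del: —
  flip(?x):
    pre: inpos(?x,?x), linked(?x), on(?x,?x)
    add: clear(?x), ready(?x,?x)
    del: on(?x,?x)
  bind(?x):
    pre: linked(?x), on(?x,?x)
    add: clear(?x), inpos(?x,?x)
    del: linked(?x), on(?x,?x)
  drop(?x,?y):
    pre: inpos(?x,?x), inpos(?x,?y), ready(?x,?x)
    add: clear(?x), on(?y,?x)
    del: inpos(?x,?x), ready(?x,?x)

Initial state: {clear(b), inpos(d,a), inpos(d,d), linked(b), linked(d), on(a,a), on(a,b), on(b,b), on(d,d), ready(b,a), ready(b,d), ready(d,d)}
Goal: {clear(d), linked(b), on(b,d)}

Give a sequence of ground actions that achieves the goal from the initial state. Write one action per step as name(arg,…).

1. swap(d,b)  →  {clear(b), inpos(d,a), inpos(d,d), linked(b), linked(d), on(a,a), on(a,b), on(b,b), on(b,d), on(d,d), ready(b,a), ready(b,d), ready(d,d)}
2. flip(d)  →  {clear(b), clear(d), inpos(d,a), inpos(d,d), linked(b), linked(d), on(a,a), on(a,b), on(b,b), on(b,d), ready(b,a), ready(b,d), ready(d,d)}

swap(d,b); flip(d)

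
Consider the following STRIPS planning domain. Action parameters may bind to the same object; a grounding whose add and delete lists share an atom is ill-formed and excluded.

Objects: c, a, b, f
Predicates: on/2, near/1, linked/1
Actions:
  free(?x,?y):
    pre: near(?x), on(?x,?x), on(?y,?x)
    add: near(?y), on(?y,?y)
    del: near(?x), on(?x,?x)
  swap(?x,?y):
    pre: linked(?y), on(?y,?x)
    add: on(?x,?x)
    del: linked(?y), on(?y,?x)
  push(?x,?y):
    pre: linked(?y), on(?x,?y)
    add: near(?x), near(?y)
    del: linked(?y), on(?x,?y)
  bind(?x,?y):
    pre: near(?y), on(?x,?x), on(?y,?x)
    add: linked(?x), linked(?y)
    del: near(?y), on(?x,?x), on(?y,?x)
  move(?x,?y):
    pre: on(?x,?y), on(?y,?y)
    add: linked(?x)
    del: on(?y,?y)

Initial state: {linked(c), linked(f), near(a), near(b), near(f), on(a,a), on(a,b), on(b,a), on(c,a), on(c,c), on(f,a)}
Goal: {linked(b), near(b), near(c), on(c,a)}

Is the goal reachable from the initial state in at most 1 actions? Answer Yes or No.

1. push(c,c)  →  {linked(f), near(a), near(b), near(c), near(f), on(a,a), on(a,b), on(b,a), on(c,a), on(f,a)}
2. move(b,a)  →  {linked(b), linked(f), near(a), near(b), near(c), near(f), on(a,b), on(b,a), on(c,a), on(f,a)}
optimal plan length = 2; 2 > 1

No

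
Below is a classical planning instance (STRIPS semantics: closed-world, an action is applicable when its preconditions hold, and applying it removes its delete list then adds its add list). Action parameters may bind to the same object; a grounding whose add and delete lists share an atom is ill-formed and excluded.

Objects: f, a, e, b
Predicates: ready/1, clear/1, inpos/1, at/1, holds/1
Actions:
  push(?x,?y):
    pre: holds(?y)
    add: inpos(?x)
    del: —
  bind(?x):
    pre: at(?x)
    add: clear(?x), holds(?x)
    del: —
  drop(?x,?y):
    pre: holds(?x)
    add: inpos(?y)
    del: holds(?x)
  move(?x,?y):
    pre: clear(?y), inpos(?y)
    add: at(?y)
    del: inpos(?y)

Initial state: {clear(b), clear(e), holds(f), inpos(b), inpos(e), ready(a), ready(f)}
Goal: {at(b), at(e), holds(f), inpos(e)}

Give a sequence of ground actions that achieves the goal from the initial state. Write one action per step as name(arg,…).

move(f,e); push(e,f); move(f,b)

1. move(f,e)  →  {at(e), clear(b), clear(e), holds(f), inpos(b), ready(a), ready(f)}
2. push(e,f)  →  {at(e), clear(b), clear(e), holds(f), inpos(b), inpos(e), ready(a), ready(f)}
3. move(f,b)  →  {at(b), at(e), clear(b), clear(e), holds(f), inpos(e), ready(a), ready(f)}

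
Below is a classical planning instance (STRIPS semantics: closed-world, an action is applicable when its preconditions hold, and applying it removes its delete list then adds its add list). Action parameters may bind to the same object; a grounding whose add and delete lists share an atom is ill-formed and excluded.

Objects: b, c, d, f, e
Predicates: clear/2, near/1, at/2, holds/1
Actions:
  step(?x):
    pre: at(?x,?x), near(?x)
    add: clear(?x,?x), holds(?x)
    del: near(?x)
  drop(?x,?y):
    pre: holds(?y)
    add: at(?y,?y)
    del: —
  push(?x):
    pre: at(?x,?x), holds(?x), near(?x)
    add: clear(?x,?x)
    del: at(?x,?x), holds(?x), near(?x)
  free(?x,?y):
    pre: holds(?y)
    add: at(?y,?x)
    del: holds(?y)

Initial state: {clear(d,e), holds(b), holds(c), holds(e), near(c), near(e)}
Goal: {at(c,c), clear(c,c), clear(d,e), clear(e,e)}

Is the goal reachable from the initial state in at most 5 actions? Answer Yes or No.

Yes

1. drop(b,c)  →  {at(c,c), clear(d,e), holds(b), holds(c), holds(e), near(c), near(e)}
2. step(c)  →  {at(c,c), clear(c,c), clear(d,e), holds(b), holds(c), holds(e), near(e)}
3. drop(b,e)  →  {at(c,c), at(e,e), clear(c,c), clear(d,e), holds(b), holds(c), holds(e), near(e)}
4. step(e)  →  {at(c,c), at(e,e), clear(c,c), clear(d,e), clear(e,e), holds(b), holds(c), holds(e)}
optimal plan length = 4; 4 ≤ 5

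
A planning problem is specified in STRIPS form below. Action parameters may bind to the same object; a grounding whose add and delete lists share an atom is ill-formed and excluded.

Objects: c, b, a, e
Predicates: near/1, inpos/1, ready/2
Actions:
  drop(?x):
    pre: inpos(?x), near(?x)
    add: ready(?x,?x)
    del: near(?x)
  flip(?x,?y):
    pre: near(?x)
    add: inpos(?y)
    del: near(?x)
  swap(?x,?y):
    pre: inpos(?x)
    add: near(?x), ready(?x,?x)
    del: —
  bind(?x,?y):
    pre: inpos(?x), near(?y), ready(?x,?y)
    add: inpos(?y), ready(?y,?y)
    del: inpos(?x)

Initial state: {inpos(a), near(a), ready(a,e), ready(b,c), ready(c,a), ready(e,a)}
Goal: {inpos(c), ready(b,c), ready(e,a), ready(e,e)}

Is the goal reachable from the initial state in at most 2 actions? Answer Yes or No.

1. flip(a,e)  →  {inpos(a), inpos(e), ready(a,e), ready(b,c), ready(c,a), ready(e,a)}
2. swap(e,c)  →  {inpos(a), inpos(e), near(e), ready(a,e), ready(b,c), ready(c,a), ready(e,a), ready(e,e)}
3. flip(e,c)  →  {inpos(a), inpos(c), inpos(e), ready(a,e), ready(b,c), ready(c,a), ready(e,a), ready(e,e)}
optimal plan length = 3; 3 > 2

No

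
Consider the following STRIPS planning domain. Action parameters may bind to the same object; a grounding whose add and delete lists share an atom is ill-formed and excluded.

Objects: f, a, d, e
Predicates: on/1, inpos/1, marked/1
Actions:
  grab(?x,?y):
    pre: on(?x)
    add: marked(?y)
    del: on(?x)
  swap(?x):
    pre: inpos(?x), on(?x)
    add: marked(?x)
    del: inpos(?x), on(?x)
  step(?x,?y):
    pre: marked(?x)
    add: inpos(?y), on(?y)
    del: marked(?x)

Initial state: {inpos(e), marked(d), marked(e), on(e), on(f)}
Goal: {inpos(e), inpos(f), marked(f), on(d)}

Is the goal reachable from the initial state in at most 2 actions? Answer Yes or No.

1. grab(f,f)  →  {inpos(e), marked(d), marked(e), marked(f), on(e)}
2. step(d,f)  →  {inpos(e), inpos(f), marked(e), marked(f), on(e), on(f)}
3. step(e,d)  →  {inpos(d), inpos(e), inpos(f), marked(f), on(d), on(e), on(f)}
optimal plan length = 3; 3 > 2

No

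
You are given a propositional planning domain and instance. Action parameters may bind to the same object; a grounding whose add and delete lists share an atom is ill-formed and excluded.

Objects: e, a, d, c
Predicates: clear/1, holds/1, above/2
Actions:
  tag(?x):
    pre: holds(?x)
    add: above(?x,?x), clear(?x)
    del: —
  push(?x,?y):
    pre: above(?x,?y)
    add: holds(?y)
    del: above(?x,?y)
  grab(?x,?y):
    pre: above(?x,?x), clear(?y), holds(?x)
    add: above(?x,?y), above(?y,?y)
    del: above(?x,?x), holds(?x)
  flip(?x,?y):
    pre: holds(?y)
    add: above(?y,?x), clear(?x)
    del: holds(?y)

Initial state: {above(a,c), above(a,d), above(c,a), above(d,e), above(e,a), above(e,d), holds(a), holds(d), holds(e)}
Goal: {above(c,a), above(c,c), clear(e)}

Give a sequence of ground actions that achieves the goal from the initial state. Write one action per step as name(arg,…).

tag(e); push(a,c); tag(c)

1. tag(e)  →  {above(a,c), above(a,d), above(c,a), above(d,e), above(e,a), above(e,d), above(e,e), clear(e), holds(a), holds(d), holds(e)}
2. push(a,c)  →  {above(a,d), above(c,a), above(d,e), above(e,a), above(e,d), above(e,e), clear(e), holds(a), holds(c), holds(d), holds(e)}
3. tag(c)  →  {above(a,d), above(c,a), above(c,c), above(d,e), above(e,a), above(e,d), above(e,e), clear(c), clear(e), holds(a), holds(c), holds(d), holds(e)}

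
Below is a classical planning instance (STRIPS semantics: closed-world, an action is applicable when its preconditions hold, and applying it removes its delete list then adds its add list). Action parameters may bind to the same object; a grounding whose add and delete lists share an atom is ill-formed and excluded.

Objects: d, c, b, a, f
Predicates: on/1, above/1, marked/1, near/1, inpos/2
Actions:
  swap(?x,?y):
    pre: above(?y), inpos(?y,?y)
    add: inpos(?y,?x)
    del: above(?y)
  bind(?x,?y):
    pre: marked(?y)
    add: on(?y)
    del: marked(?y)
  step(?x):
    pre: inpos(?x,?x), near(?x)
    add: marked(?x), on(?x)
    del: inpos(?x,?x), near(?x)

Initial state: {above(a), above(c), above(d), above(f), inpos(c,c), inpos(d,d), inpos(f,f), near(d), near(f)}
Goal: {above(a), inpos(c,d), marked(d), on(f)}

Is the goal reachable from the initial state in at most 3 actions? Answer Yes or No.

1. swap(d,c)  →  {above(a), above(d), above(f), inpos(c,c), inpos(c,d), inpos(d,d), inpos(f,f), near(d), near(f)}
2. step(d)  →  {above(a), above(d), above(f), inpos(c,c), inpos(c,d), inpos(f,f), marked(d), near(f), on(d)}
3. step(f)  →  {above(a), above(d), above(f), inpos(c,c), inpos(c,d), marked(d), marked(f), on(d), on(f)}
optimal plan length = 3; 3 ≤ 3

Yes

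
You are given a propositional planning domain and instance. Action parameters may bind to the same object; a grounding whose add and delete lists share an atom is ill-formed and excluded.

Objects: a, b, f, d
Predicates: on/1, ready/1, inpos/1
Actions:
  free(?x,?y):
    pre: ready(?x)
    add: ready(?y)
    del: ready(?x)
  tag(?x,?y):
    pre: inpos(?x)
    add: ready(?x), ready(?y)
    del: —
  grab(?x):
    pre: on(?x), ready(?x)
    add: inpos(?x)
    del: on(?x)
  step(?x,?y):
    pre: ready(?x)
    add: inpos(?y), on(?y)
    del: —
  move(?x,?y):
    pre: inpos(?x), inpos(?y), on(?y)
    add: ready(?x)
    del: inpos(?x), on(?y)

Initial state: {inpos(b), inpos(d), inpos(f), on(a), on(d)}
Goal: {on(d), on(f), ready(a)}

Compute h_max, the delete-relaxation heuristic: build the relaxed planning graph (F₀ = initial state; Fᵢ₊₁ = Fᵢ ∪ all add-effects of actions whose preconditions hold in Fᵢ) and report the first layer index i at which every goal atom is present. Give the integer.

2

F0 = init (5 atoms)
F1 = F0 ∪ {ready(a), ready(b), ready(d), ready(f)}  (9 atoms)
F2 = F1 ∪ {inpos(a), on(b), on(f)}  (12 atoms)
goal ⊆ F2  ⇒  h_max = 2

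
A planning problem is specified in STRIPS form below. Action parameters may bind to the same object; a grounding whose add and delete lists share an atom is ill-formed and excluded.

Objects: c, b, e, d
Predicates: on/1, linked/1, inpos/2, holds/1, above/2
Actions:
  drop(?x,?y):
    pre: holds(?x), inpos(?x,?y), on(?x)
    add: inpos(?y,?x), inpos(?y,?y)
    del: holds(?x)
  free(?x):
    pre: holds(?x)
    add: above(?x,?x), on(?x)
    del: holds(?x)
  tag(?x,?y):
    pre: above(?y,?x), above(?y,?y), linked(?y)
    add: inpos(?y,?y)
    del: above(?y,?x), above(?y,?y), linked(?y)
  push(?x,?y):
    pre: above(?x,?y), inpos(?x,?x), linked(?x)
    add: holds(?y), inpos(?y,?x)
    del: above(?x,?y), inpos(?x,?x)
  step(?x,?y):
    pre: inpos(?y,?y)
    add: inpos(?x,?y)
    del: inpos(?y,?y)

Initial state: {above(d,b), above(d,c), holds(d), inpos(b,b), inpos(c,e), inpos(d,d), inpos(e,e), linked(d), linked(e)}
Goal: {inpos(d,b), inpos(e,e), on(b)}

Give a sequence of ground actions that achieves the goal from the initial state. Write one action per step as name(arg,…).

1. push(d,b)  →  {above(d,c), holds(b), holds(d), inpos(b,b), inpos(b,d), inpos(c,e), inpos(e,e), linked(d), linked(e)}
2. free(b)  →  {above(b,b), above(d,c), holds(d), inpos(b,b), inpos(b,d), inpos(c,e), inpos(e,e), linked(d), linked(e), on(b)}
3. step(d,b)  →  {above(b,b), above(d,c), holds(d), inpos(b,d), inpos(c,e), inpos(d,b), inpos(e,e), linked(d), linked(e), on(b)}

push(d,b); free(b); step(d,b)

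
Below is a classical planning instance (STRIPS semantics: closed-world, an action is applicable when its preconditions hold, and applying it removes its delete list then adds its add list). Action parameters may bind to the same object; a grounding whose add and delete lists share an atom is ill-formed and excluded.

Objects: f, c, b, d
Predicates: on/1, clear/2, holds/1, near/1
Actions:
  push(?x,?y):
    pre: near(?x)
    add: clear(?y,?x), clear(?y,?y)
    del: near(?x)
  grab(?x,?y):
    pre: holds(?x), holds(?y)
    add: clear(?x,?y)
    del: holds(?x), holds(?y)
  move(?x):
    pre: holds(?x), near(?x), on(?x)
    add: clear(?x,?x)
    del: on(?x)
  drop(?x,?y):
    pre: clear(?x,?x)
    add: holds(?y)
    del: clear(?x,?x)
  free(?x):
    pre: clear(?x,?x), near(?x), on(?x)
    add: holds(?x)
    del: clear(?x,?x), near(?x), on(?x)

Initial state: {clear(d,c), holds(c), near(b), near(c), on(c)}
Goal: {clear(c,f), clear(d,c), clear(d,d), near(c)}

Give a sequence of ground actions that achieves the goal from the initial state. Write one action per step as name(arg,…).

1. push(b,d)  →  {clear(d,b), clear(d,c), clear(d,d), holds(c), near(c), on(c)}
2. move(c)  →  {clear(c,c), clear(d,b), clear(d,c), clear(d,d), holds(c), near(c)}
3. drop(c,f)  →  {clear(d,b), clear(d,c), clear(d,d), holds(c), holds(f), near(c)}
4. grab(c,f)  →  {clear(c,f), clear(d,b), clear(d,c), clear(d,d), near(c)}

push(b,d); move(c); drop(c,f); grab(c,f)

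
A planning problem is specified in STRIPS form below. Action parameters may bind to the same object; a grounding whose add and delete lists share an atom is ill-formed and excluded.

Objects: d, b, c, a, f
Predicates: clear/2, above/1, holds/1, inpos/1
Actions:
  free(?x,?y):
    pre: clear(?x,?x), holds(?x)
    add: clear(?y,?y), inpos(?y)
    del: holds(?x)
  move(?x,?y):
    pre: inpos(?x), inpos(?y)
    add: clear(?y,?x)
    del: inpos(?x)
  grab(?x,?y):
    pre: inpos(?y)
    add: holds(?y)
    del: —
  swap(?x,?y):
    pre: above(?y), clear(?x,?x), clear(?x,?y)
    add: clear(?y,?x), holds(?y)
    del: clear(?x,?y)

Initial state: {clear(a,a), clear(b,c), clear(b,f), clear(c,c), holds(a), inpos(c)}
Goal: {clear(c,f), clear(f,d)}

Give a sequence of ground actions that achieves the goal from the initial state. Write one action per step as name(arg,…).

1. free(a,d)  →  {clear(a,a), clear(b,c), clear(b,f), clear(c,c), clear(d,d), inpos(c), inpos(d)}
2. grab(d,d)  →  {clear(a,a), clear(b,c), clear(b,f), clear(c,c), clear(d,d), holds(d), inpos(c), inpos(d)}
3. free(d,f)  →  {clear(a,a), clear(b,c), clear(b,f), clear(c,c), clear(d,d), clear(f,f), inpos(c), inpos(d), inpos(f)}
4. move(d,f)  →  {clear(a,a), clear(b,c), clear(b,f), clear(c,c), clear(d,d), clear(f,d), clear(f,f), inpos(c), inpos(f)}
5. move(f,c)  →  {clear(a,a), clear(b,c), clear(b,f), clear(c,c), clear(c,f), clear(d,d), clear(f,d), clear(f,f), inpos(c)}

free(a,d); grab(d,d); free(d,f); move(d,f); move(f,c)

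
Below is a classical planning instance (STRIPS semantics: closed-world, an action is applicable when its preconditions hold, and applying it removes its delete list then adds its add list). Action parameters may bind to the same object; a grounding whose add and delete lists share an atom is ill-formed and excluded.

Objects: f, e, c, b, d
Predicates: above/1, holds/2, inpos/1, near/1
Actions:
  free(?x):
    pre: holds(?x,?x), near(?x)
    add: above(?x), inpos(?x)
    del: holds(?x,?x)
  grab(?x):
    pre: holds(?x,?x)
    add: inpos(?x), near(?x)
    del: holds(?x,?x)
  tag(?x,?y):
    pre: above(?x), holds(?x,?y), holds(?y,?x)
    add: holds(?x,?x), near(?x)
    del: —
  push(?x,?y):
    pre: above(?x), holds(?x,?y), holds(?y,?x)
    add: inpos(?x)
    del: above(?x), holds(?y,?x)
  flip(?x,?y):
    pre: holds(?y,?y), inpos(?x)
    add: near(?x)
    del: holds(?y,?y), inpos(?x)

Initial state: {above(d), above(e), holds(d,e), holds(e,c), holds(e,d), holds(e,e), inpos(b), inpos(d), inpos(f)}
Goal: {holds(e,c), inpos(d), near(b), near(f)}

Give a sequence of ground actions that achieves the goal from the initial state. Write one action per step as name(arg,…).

1. tag(d,e)  →  {above(d), above(e), holds(d,d), holds(d,e), holds(e,c), holds(e,d), holds(e,e), inpos(b), inpos(d), inpos(f), near(d)}
2. flip(f,e)  →  {above(d), above(e), holds(d,d), holds(d,e), holds(e,c), holds(e,d), inpos(b), inpos(d), near(d), near(f)}
3. flip(b,d)  →  {above(d), above(e), holds(d,e), holds(e,c), holds(e,d), inpos(d), near(b), near(d), near(f)}

tag(d,e); flip(f,e); flip(b,d)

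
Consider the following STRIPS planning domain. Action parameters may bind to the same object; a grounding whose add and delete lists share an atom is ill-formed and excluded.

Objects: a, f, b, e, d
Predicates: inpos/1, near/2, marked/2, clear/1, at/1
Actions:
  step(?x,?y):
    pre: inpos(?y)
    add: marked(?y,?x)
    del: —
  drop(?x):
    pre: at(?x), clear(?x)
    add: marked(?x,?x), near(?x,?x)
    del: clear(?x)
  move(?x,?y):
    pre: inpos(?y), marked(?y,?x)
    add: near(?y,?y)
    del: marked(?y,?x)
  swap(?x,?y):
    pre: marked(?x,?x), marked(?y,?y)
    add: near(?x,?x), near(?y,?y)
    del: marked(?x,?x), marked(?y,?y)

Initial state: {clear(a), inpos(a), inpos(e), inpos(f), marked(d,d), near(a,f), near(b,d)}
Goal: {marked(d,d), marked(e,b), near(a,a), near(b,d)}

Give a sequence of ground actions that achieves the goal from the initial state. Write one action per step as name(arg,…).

step(a,a); step(b,e); move(a,a)

1. step(a,a)  →  {clear(a), inpos(a), inpos(e), inpos(f), marked(a,a), marked(d,d), near(a,f), near(b,d)}
2. step(b,e)  →  {clear(a), inpos(a), inpos(e), inpos(f), marked(a,a), marked(d,d), marked(e,b), near(a,f), near(b,d)}
3. move(a,a)  →  {clear(a), inpos(a), inpos(e), inpos(f), marked(d,d), marked(e,b), near(a,a), near(a,f), near(b,d)}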